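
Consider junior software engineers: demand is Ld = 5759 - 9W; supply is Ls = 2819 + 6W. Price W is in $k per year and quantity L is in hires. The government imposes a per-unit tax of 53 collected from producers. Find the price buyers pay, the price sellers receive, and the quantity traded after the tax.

With a tax of 53 on producers, they supply based on the net price W_s = W_b - 53, so Ls = 2501 + 6W_b.
Equate demand and the shifted supply: 5759 - 9W_b = 2501 + 6W_b, giving 15W_b = 3258, so W_b = 217.2.
So W_s = 164.2 and the quantity traded is L = 5759 - 9(217.2) = 3804.2.

W_b = 217.2, W_s = 164.2, L = 3804.2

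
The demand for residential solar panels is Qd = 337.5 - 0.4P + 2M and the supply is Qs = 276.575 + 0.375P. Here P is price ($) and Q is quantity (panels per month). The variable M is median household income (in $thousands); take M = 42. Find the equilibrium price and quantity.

With M = 42, demand is Qd = 421.5 - 0.4P.
The market clears where 421.5 - 0.4P = 276.575 + 0.375P. Rearranging, 0.775P = 144.925, hence P* = 187.
Substitute back: Q* = 421.5 - 0.4(187) = 346.7.

P* = 187, Q* = 346.7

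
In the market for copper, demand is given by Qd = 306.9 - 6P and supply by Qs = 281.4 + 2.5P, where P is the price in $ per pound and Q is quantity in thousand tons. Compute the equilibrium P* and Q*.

P* = 3, Q* = 288.9

Set Qd = Qs: 306.9 - 6P = 281.4 + 2.5P, so 25.5 = 8.5P and P* = 3.
Substitute back: Q* = 306.9 - 6(3) = 288.9.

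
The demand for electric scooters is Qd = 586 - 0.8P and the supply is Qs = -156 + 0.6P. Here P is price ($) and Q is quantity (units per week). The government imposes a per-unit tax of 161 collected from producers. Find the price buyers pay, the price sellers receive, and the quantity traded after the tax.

P_b = 599, P_s = 438, Q = 106.8

The tax drives a wedge P_b - P_s = 161. Substituting P_s = P_b - 161 into supply: Qs = -252.6 + 0.6P_b.
Set Qd = Qs: 586 - 0.8P_b = -252.6 + 0.6P_b, so 838.6 = 1.4P_b and P_b = 599.
Then P_s = 599 - 161 = 438 and Q = 586 - 0.8(599) = 106.8.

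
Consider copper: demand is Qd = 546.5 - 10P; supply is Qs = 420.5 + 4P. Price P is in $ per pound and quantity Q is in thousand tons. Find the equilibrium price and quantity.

P* = 9, Q* = 456.5

The market clears where 546.5 - 10P = 420.5 + 4P. Rearranging, 14P = 126, hence P* = 9.
Plugging P* into demand: Q* = 546.5 - 10(9) = 456.5.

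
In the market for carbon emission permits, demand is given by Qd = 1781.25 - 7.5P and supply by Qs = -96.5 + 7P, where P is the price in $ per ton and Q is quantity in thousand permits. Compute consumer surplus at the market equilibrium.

At equilibrium Qd = Qs, so 1781.25 - 7.5P = -96.5 + 7P; collecting terms, 1877.75 = 14.5P and P* = 129.5.
Substitute back: Q* = 1781.25 - 7.5(129.5) = 810.
Demand choke price (Qd = 0): P = 1781.25/7.5 = 237.5. Consumer surplus = ½ × (237.5 - 129.5) × 810 = 43740.

Consumer surplus = 43740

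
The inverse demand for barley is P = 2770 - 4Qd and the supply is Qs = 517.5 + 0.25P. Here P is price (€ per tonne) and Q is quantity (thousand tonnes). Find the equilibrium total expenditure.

Total expenditure = 211750

In direct form, Qd = 692.5 - 0.25P.
At equilibrium Qd = Qs, so 692.5 - 0.25P = 517.5 + 0.25P; collecting terms, 175 = 0.5P and P* = 350.
Plugging P* into demand: Q* = 692.5 - 0.25(350) = 605.
Total expenditure = P* × Q* = 350 × 605 = 211750.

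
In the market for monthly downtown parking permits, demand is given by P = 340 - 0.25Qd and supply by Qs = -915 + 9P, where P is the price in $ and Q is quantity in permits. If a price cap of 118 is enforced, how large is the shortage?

Inverting to quantity form: Qd = 1360 - 4P.
With P fixed at 118, quantity demanded is 888 and quantity supplied is 147.
Shortage = Qd - Qs = 888 - 147 = 741.

Shortage = 741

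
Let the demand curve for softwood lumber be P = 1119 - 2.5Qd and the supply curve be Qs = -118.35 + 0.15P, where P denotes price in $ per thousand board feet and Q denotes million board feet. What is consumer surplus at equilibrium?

Rewriting in direct form: Qd = 447.6 - 0.4P.
At equilibrium Qd = Qs, so 447.6 - 0.4P = -118.35 + 0.15P; collecting terms, 565.95 = 0.55P and P* = 1029.
From the demand curve, Q* = 447.6 - 0.4(1029) = 36.
Demand choke price (Qd = 0): P = 447.6/0.4 = 1119. Consumer surplus = ½ × (1119 - 1029) × 36 = 1620.

Consumer surplus = 1620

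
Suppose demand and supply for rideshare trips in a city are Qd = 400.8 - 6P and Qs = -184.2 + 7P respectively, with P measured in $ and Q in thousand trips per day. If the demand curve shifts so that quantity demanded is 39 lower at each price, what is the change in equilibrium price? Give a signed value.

Set Qd = Qs: 400.8 - 6P = -184.2 + 7P, so 585 = 13P and P* = 45.
Substitute back: Q* = 400.8 - 6(45) = 130.8.
After the shift, demand is Qd = 361.8 - 6P.
Re-solving, 13P = 546 gives P = 42 and Q = 109.8.
ΔP = 42 - 45 = -3.

ΔP = -3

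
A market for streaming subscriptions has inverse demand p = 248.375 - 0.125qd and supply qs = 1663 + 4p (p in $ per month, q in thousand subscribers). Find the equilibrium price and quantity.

p* = 27, q* = 1771

Rewriting in direct form: qd = 1987 - 8p.
At equilibrium qd = qs, so 1987 - 8p = 1663 + 4p; collecting terms, 324 = 12p and p* = 27.
Then q* = 1987 - 8(27) = 1771.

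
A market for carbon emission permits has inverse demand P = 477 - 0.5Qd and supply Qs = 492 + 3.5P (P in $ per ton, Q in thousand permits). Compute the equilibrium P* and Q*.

Inverting to quantity form: Qd = 954 - 2P.
Equating demand and supply, 954 - 2P = 492 + 3.5P gives 5.5P = 462, so P* = 84.
Plugging P* into demand: Q* = 954 - 2(84) = 786.

P* = 84, Q* = 786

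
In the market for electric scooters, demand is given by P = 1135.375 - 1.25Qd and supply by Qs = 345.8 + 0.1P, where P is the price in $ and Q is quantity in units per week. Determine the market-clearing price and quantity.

In direct form, Qd = 908.3 - 0.8P.
Set Qd = Qs: 908.3 - 0.8P = 345.8 + 0.1P, so 562.5 = 0.9P and P* = 625.
From the demand curve, Q* = 908.3 - 0.8(625) = 408.3.

P* = 625, Q* = 408.3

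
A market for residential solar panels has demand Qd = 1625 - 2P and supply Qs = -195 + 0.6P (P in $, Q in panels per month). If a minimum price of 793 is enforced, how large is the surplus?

Evaluating both curves at the floor price 793 gives Qd = 39, Qs = 280.8.
Surplus = Qs - Qd = 280.8 - 39 = 241.8.

Surplus = 241.8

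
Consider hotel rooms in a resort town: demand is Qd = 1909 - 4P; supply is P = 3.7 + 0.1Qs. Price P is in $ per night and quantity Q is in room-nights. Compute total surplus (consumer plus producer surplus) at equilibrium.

Rewriting in direct form: Qs = -37 + 10P.
Set Qd = Qs: 1909 - 4P = -37 + 10P, so 1946 = 14P and P* = 139.
Then Q* = 1909 - 4(139) = 1353.
Demand choke price = 477.25; supply choke price = 3.7. CS = ½(477.25 - 139)(1353) = 228826.125; PS = ½(139 - 3.7)(1353) = 91530.45. Total surplus = 320356.575.

Total surplus = 320356.575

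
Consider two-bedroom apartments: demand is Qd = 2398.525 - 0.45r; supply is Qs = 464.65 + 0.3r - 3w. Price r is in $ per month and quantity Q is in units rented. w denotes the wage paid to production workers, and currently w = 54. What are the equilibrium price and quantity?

With w = 54, supply is Qs = 302.65 + 0.3r.
The market clears where 2398.525 - 0.45r = 302.65 + 0.3r. Rearranging, 0.75r = 2095.875, hence r* = 2794.5.
Then Q* = 2398.525 - 0.45(2794.5) = 1141.

r* = 2794.5, Q* = 1141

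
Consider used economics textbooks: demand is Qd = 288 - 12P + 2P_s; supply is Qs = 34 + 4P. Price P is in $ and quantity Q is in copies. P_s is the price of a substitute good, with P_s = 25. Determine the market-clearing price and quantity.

P* = 19, Q* = 110

With P_s = 25, demand is Qd = 338 - 12P.
Set Qd = Qs: 338 - 12P = 34 + 4P, so 304 = 16P and P* = 19.
Then Q* = 338 - 12(19) = 110.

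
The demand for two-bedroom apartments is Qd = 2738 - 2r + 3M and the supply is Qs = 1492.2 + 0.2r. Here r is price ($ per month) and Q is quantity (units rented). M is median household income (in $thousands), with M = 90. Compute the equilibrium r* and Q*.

With M = 90, demand is Qd = 3008 - 2r.
At equilibrium Qd = Qs, so 3008 - 2r = 1492.2 + 0.2r; collecting terms, 1515.8 = 2.2r and r* = 689.
Then Q* = 3008 - 2(689) = 1630.

r* = 689, Q* = 1630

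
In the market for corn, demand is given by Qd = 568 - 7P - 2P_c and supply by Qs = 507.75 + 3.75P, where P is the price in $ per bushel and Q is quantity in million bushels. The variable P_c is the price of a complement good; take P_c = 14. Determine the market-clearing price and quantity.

With P_c = 14, demand is Qd = 540 - 7P.
At equilibrium Qd = Qs, so 540 - 7P = 507.75 + 3.75P; collecting terms, 32.25 = 10.75P and P* = 3.
Then Q* = 540 - 7(3) = 519.

P* = 3, Q* = 519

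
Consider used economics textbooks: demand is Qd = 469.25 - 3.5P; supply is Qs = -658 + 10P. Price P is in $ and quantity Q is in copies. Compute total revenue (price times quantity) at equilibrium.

Total revenue = 14779.5

Equating demand and supply, 469.25 - 3.5P = -658 + 10P gives 13.5P = 1127.25, so P* = 83.5.
Substitute back: Q* = 469.25 - 3.5(83.5) = 177.
Total revenue = P* × Q* = 83.5 × 177 = 14779.5.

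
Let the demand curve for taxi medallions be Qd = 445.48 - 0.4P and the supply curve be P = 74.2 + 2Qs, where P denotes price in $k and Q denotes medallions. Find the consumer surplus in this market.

Consumer surplus = 66701.25

Inverting to quantity form: Qs = -37.1 + 0.5P.
Set Qd = Qs: 445.48 - 0.4P = -37.1 + 0.5P, so 482.58 = 0.9P and P* = 536.2.
From the demand curve, Q* = 445.48 - 0.4(536.2) = 231.
Demand choke price (Qd = 0): P = 445.48/0.4 = 1113.7. Consumer surplus = ½ × (1113.7 - 536.2) × 231 = 66701.25.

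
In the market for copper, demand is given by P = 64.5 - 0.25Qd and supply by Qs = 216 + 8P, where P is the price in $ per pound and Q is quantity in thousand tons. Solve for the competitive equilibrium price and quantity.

Rewriting in direct form: Qd = 258 - 4P.
Set Qd = Qs: 258 - 4P = 216 + 8P, so 42 = 12P and P* = 3.5.
From the demand curve, Q* = 258 - 4(3.5) = 244.

P* = 3.5, Q* = 244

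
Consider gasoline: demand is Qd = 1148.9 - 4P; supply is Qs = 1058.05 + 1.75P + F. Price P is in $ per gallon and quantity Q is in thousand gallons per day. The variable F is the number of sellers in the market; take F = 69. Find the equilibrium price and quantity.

P* = 3.8, Q* = 1133.7

With F = 69, supply is Qs = 1127.05 + 1.75P.
At equilibrium Qd = Qs, so 1148.9 - 4P = 1127.05 + 1.75P; collecting terms, 21.85 = 5.75P and P* = 3.8.
From the demand curve, Q* = 1148.9 - 4(3.8) = 1133.7.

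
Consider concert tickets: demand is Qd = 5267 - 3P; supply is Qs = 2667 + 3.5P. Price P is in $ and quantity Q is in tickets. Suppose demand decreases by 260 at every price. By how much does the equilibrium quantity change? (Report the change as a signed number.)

ΔQ = -140

Set Qd = Qs: 5267 - 3P = 2667 + 3.5P, so 2600 = 6.5P and P* = 400.
Substitute back: Q* = 5267 - 3(400) = 4067.
After the shift, demand is Qd = 5007 - 3P.
New equilibrium: 2340 = 6.5P, so P = 360 and Q = 3927.
ΔQ = 3927 - 4067 = -140.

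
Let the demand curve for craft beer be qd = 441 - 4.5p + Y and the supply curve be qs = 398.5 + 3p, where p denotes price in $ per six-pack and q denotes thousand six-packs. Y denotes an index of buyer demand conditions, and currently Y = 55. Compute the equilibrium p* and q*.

p* = 13, q* = 437.5

With Y = 55, demand is qd = 496 - 4.5p.
Set qd = qs: 496 - 4.5p = 398.5 + 3p, so 97.5 = 7.5p and p* = 13.
Plugging p* into demand: q* = 496 - 4.5(13) = 437.5.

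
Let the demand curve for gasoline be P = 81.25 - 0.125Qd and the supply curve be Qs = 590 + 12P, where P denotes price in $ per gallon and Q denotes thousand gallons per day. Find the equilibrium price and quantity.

In direct form, Qd = 650 - 8P.
The market clears where 650 - 8P = 590 + 12P. Rearranging, 20P = 60, hence P* = 3.
Plugging P* into demand: Q* = 650 - 8(3) = 626.

P* = 3, Q* = 626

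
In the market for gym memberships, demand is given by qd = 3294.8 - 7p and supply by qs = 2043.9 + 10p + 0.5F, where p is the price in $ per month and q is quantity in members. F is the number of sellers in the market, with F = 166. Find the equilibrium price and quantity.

p* = 68.7, q* = 2813.9

With F = 166, supply is qs = 2126.9 + 10p.
Set qd = qs: 3294.8 - 7p = 2126.9 + 10p, so 1167.9 = 17p and p* = 68.7.
Substitute back: q* = 3294.8 - 7(68.7) = 2813.9.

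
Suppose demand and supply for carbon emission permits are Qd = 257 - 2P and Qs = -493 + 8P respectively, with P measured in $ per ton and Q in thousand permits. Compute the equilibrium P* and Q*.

P* = 75, Q* = 107

Set Qd = Qs: 257 - 2P = -493 + 8P, so 750 = 10P and P* = 75.
From the demand curve, Q* = 257 - 2(75) = 107.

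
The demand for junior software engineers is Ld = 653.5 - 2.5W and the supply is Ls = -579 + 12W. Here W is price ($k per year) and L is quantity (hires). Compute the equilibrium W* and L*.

At equilibrium Ld = Ls, so 653.5 - 2.5W = -579 + 12W; collecting terms, 1232.5 = 14.5W and W* = 85.
From the demand curve, L* = 653.5 - 2.5(85) = 441.

W* = 85, L* = 441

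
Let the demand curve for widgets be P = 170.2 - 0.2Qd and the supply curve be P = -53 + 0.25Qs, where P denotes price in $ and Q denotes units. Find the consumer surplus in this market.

Solving each curve for Q: Qd = 851 - 5P and Qs = 212 + 4P.
At equilibrium Qd = Qs, so 851 - 5P = 212 + 4P; collecting terms, 639 = 9P and P* = 71.
From the demand curve, Q* = 851 - 5(71) = 496.
Demand choke price (Qd = 0): P = 851/5 = 170.2. Consumer surplus = ½ × (170.2 - 71) × 496 = 24601.6.

Consumer surplus = 24601.6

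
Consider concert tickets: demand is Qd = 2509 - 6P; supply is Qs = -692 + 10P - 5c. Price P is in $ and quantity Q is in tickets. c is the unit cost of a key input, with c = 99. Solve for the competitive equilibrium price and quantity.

With c = 99, supply is Qs = -1187 + 10P.
Equating demand and supply, 2509 - 6P = -1187 + 10P gives 16P = 3696, so P* = 231.
From the demand curve, Q* = 2509 - 6(231) = 1123.

P* = 231, Q* = 1123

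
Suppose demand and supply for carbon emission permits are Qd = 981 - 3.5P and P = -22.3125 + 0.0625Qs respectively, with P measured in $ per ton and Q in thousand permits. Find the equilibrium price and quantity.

Rewriting in direct form: Qs = 357 + 16P.
Equating demand and supply, 981 - 3.5P = 357 + 16P gives 19.5P = 624, so P* = 32.
From the demand curve, Q* = 981 - 3.5(32) = 869.

P* = 32, Q* = 869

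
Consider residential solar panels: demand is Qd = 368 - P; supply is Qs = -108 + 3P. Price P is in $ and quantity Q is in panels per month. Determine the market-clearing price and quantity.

Equating demand and supply, 368 - P = -108 + 3P gives 4P = 476, so P* = 119.
Plugging P* into demand: Q* = 368 - 119 = 249.

P* = 119, Q* = 249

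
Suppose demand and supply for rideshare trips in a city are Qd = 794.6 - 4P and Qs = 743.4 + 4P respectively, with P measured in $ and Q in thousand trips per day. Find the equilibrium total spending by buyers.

At equilibrium Qd = Qs, so 794.6 - 4P = 743.4 + 4P; collecting terms, 51.2 = 8P and P* = 6.4.
Substitute back: Q* = 794.6 - 4(6.4) = 769.
Total spending by buyers = P* × Q* = 6.4 × 769 = 4921.6.

Total spending by buyers = 4921.6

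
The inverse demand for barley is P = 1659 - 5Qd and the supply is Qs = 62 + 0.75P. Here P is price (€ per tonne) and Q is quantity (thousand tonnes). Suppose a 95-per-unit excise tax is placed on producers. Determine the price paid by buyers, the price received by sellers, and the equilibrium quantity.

P_b = 359, P_s = 264, Q = 260

Solving each curve for Q: Qd = 331.8 - 0.2P.
Producers keep P_s = P_b - 95 per unit, so supply in terms of the buyer price is Qs = -9.25 + 0.75P_b.
Market clearing requires 331.8 - 0.2P_b = -9.25 + 0.75P_b; hence 341.05 = 0.95P_b and P_b = 359.
Then P_s = 359 - 95 = 264 and Q = 331.8 - 0.2(359) = 260.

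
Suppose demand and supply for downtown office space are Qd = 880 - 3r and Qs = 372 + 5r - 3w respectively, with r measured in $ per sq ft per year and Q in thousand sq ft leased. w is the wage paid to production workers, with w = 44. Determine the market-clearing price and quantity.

r* = 80, Q* = 640

With w = 44, supply is Qs = 240 + 5r.
Equating demand and supply, 880 - 3r = 240 + 5r gives 8r = 640, so r* = 80.
Substitute back: Q* = 880 - 3(80) = 640.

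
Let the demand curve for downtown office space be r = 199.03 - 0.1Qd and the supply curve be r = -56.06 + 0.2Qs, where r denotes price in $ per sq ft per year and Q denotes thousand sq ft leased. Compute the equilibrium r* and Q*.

Rewriting in direct form: Qd = 1990.3 - 10r and Qs = 280.3 + 5r.
Set Qd = Qs: 1990.3 - 10r = 280.3 + 5r, so 1710 = 15r and r* = 114.
From the demand curve, Q* = 1990.3 - 10(114) = 850.3.

r* = 114, Q* = 850.3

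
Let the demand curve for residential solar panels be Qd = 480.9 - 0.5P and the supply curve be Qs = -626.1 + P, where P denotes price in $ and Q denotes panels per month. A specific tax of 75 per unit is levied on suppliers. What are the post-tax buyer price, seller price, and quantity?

The tax drives a wedge P_b - P_s = 75. Substituting P_s = P_b - 75 into supply: Qs = -701.1 + P_b.
Market clearing requires 480.9 - 0.5P_b = -701.1 + P_b; hence 1182 = 1.5P_b and P_b = 788.
So P_s = 713 and the quantity traded is Q = 480.9 - 0.5(788) = 86.9.

P_b = 788, P_s = 713, Q = 86.9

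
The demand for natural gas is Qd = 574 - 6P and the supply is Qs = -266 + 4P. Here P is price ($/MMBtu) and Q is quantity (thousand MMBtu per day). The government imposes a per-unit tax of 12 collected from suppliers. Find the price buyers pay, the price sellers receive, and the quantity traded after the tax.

P_b = 88.8, P_s = 76.8, Q = 41.2

With a tax of 12 on suppliers, they supply based on the net price P_s = P_b - 12, so Qs = -314 + 4P_b.
Equate demand and the shifted supply: 574 - 6P_b = -314 + 4P_b, giving 10P_b = 888, so P_b = 88.8.
Then P_s = 88.8 - 12 = 76.8 and Q = 574 - 6(88.8) = 41.2.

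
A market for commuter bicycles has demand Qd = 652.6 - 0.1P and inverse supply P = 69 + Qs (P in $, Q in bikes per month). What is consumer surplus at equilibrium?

Solving each curve for Q: Qs = -69 + P.
At equilibrium Qd = Qs, so 652.6 - 0.1P = -69 + P; collecting terms, 721.6 = 1.1P and P* = 656.
From the demand curve, Q* = 652.6 - 0.1(656) = 587.
Demand choke price (Qd = 0): P = 652.6/0.1 = 6526. Consumer surplus = ½ × (6526 - 656) × 587 = 1722845.

Consumer surplus = 1722845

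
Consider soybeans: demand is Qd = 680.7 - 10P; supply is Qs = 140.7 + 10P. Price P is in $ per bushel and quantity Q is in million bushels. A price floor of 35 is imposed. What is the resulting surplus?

At P = 35: Qd = 330.7 and Qs = 490.7.
Surplus = Qs - Qd = 490.7 - 330.7 = 160.

Surplus = 160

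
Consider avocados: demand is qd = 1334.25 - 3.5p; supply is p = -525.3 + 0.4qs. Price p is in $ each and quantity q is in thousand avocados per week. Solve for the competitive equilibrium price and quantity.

Solving each curve for q: qs = 1313.25 + 2.5p.
The market clears where 1334.25 - 3.5p = 1313.25 + 2.5p. Rearranging, 6p = 21, hence p* = 3.5.
Then q* = 1334.25 - 3.5(3.5) = 1322.

p* = 3.5, q* = 1322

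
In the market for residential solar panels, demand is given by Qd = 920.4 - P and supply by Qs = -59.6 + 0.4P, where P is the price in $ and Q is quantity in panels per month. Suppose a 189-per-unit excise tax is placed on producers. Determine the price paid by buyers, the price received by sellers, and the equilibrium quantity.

With a tax of 189 on producers, they supply based on the net price P_s = P_b - 189, so Qs = -135.2 + 0.4P_b.
Set Qd = Qs: 920.4 - P_b = -135.2 + 0.4P_b, so 1055.6 = 1.4P_b and P_b = 754.
So P_s = 565 and the quantity traded is Q = 920.4 - 754 = 166.4.

P_b = 754, P_s = 565, Q = 166.4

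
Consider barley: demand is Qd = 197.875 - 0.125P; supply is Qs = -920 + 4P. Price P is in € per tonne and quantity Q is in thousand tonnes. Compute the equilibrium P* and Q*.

P* = 271, Q* = 164

At equilibrium Qd = Qs, so 197.875 - 0.125P = -920 + 4P; collecting terms, 1117.875 = 4.125P and P* = 271.
From the demand curve, Q* = 197.875 - 0.125(271) = 164.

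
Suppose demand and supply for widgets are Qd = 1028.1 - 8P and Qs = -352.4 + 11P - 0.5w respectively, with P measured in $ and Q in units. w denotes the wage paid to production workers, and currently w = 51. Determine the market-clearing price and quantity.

P* = 74, Q* = 436.1

With w = 51, supply is Qs = -377.9 + 11P.
At equilibrium Qd = Qs, so 1028.1 - 8P = -377.9 + 11P; collecting terms, 1406 = 19P and P* = 74.
Then Q* = 1028.1 - 8(74) = 436.1.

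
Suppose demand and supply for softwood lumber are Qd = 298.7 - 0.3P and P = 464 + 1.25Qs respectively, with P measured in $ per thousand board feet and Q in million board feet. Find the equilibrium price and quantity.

Solving each curve for Q: Qs = -371.2 + 0.8P.
Set Qd = Qs: 298.7 - 0.3P = -371.2 + 0.8P, so 669.9 = 1.1P and P* = 609.
From the demand curve, Q* = 298.7 - 0.3(609) = 116.

P* = 609, Q* = 116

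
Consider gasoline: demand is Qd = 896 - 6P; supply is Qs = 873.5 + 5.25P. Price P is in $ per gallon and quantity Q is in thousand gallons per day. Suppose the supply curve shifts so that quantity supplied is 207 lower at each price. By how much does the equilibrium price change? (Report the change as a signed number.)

ΔP = 18.4

The market clears where 896 - 6P = 873.5 + 5.25P. Rearranging, 11.25P = 22.5, hence P* = 2.
From the demand curve, Q* = 896 - 6(2) = 884.
After the shift, supply is Qs = 666.5 + 5.25P.
The new intersection has 229.5 = 11.25P, i.e. P = 20.4, Q = 773.6.
ΔP = 20.4 - 2 = 18.4.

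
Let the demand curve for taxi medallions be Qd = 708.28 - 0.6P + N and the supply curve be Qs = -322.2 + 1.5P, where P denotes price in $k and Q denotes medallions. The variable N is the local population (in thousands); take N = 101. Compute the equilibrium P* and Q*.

With N = 101, demand is Qd = 809.28 - 0.6P.
Equating demand and supply, 809.28 - 0.6P = -322.2 + 1.5P gives 2.1P = 1131.48, so P* = 538.8.
Plugging P* into demand: Q* = 809.28 - 0.6(538.8) = 486.

P* = 538.8, Q* = 486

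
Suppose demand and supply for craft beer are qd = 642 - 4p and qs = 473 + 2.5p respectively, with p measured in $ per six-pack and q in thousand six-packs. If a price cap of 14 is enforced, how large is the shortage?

At p = 14: qd = 586 and qs = 508.
Shortage = qd - qs = 586 - 508 = 78.

Shortage = 78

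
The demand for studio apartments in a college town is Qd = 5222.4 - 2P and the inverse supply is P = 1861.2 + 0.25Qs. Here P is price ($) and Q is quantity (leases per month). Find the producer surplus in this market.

Solving each curve for Q: Qs = -7444.8 + 4P.
At equilibrium Qd = Qs, so 5222.4 - 2P = -7444.8 + 4P; collecting terms, 12667.2 = 6P and P* = 2111.2.
Then Q* = 5222.4 - 2(2111.2) = 1000.
Supply choke price (Qs = 0): P = 1861.2. Producer surplus = ½ × (2111.2 - 1861.2) × 1000 = 125000.

Producer surplus = 125000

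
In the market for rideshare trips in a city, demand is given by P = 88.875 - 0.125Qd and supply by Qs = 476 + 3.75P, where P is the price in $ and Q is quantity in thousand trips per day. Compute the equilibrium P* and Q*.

P* = 20, Q* = 551

Inverting to quantity form: Qd = 711 - 8P.
Equating demand and supply, 711 - 8P = 476 + 3.75P gives 11.75P = 235, so P* = 20.
Then Q* = 711 - 8(20) = 551.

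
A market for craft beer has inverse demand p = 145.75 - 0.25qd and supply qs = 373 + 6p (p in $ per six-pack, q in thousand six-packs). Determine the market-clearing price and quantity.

p* = 21, q* = 499

Solving each curve for q: qd = 583 - 4p.
Set qd = qs: 583 - 4p = 373 + 6p, so 210 = 10p and p* = 21.
From the demand curve, q* = 583 - 4(21) = 499.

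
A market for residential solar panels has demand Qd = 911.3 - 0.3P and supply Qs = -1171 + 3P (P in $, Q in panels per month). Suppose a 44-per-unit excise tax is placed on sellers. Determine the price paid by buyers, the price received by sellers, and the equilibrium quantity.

Sellers keep P_s = P_b - 44 per unit, so supply in terms of the buyer price is Qs = -1303 + 3P_b.
Market clearing requires 911.3 - 0.3P_b = -1303 + 3P_b; hence 2214.3 = 3.3P_b and P_b = 671.
So P_s = 627 and the quantity traded is Q = 911.3 - 0.3(671) = 710.

P_b = 671, P_s = 627, Q = 710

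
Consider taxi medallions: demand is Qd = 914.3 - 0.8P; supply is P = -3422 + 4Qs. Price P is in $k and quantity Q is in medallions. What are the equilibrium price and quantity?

P* = 56, Q* = 869.5

In direct form, Qs = 855.5 + 0.25P.
At equilibrium Qd = Qs, so 914.3 - 0.8P = 855.5 + 0.25P; collecting terms, 58.8 = 1.05P and P* = 56.
Plugging P* into demand: Q* = 914.3 - 0.8(56) = 869.5.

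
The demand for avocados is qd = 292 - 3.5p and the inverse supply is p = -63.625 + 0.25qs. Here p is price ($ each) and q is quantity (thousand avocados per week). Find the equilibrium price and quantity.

p* = 5, q* = 274.5

Inverting to quantity form: qs = 254.5 + 4p.
Set qd = qs: 292 - 3.5p = 254.5 + 4p, so 37.5 = 7.5p and p* = 5.
Plugging p* into demand: q* = 292 - 3.5(5) = 274.5.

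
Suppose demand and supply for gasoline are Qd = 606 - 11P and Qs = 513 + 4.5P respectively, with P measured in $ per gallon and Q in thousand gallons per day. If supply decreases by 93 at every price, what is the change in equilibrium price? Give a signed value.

ΔP = 6

Set Qd = Qs: 606 - 11P = 513 + 4.5P, so 93 = 15.5P and P* = 6.
Then Q* = 606 - 11(6) = 540.
After the shift, supply is Qs = 420 + 4.5P.
Re-solving, 15.5P = 186 gives P = 12 and Q = 474.
ΔP = 12 - 6 = 6.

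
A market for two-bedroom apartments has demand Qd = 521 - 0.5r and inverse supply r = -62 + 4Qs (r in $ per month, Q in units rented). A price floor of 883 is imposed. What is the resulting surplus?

Solving each curve for Q: Qs = 15.5 + 0.25r.
At r = 883: Qd = 79.5 and Qs = 236.25.
Surplus = Qs - Qd = 236.25 - 79.5 = 156.75.

Surplus = 156.75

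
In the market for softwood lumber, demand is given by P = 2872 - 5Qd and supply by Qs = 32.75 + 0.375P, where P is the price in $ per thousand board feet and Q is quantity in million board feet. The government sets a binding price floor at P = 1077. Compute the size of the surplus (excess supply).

Surplus = 77.625

Inverting to quantity form: Qd = 574.4 - 0.2P.
With P fixed at 1077, quantity demanded is 359 and quantity supplied is 436.625.
Surplus = Qs - Qd = 436.625 - 359 = 77.625.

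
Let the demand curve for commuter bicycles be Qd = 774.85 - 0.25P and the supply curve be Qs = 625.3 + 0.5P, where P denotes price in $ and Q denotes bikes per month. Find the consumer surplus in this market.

Consumer surplus = 1051250

The market clears where 774.85 - 0.25P = 625.3 + 0.5P. Rearranging, 0.75P = 149.55, hence P* = 199.4.
Substitute back: Q* = 774.85 - 0.25(199.4) = 725.
Demand choke price (Qd = 0): P = 774.85/0.25 = 3099.4. Consumer surplus = ½ × (3099.4 - 199.4) × 725 = 1051250.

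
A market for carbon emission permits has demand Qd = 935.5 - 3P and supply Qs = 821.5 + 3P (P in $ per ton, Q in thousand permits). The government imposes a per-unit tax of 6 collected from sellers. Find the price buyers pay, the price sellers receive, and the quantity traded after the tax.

P_b = 22, P_s = 16, Q = 869.5

The tax drives a wedge P_b - P_s = 6. Substituting P_s = P_b - 6 into supply: Qs = 803.5 + 3P_b.
Market clearing requires 935.5 - 3P_b = 803.5 + 3P_b; hence 132 = 6P_b and P_b = 22.
So P_s = 16 and the quantity traded is Q = 935.5 - 3(22) = 869.5.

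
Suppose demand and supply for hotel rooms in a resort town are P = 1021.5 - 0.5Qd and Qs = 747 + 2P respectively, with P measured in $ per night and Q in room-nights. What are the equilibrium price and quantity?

Inverting to quantity form: Qd = 2043 - 2P.
Equating demand and supply, 2043 - 2P = 747 + 2P gives 4P = 1296, so P* = 324.
From the demand curve, Q* = 2043 - 2(324) = 1395.

P* = 324, Q* = 1395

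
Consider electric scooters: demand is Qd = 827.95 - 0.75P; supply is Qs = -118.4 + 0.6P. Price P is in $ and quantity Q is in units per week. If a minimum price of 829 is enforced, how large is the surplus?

Evaluating both curves at the floor price 829 gives Qd = 206.2, Qs = 379.
Surplus = Qs - Qd = 379 - 206.2 = 172.8.

Surplus = 172.8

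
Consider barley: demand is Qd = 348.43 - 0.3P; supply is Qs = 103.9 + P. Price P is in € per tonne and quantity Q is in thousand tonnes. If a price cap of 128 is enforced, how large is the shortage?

With P fixed at 128, quantity demanded is 310.03 and quantity supplied is 231.9.
Shortage = Qd - Qs = 310.03 - 231.9 = 78.13.

Shortage = 78.13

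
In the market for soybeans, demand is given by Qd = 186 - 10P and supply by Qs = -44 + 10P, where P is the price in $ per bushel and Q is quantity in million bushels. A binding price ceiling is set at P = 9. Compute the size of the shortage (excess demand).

Shortage = 50

Evaluating both curves at the ceiling price 9 gives Qd = 96, Qs = 46.
Shortage = Qd - Qs = 96 - 46 = 50.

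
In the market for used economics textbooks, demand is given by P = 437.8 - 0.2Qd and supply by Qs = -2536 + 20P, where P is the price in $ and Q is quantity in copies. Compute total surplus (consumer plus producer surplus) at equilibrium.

Total surplus = 193442

Solving each curve for Q: Qd = 2189 - 5P.
At equilibrium Qd = Qs, so 2189 - 5P = -2536 + 20P; collecting terms, 4725 = 25P and P* = 189.
Plugging P* into demand: Q* = 2189 - 5(189) = 1244.
Demand choke price = 437.8; supply choke price = 126.8. CS = ½(437.8 - 189)(1244) = 154753.6; PS = ½(189 - 126.8)(1244) = 38688.4. Total surplus = 193442.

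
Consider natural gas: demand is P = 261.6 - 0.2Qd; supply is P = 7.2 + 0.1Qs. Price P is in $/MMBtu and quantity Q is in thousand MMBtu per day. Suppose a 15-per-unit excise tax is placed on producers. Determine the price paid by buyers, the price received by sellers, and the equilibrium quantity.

P_b = 102, P_s = 87, Q = 798

Solving each curve for Q: Qd = 1308 - 5P and Qs = -72 + 10P.
The tax drives a wedge P_b - P_s = 15. Substituting P_s = P_b - 15 into supply: Qs = -222 + 10P_b.
Set Qd = Qs: 1308 - 5P_b = -222 + 10P_b, so 1530 = 15P_b and P_b = 102.
So P_s = 87 and the quantity traded is Q = 1308 - 5(102) = 798.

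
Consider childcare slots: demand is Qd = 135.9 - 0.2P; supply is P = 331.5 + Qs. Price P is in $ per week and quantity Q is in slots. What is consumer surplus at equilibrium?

Inverting to quantity form: Qs = -331.5 + P.
Set Qd = Qs: 135.9 - 0.2P = -331.5 + P, so 467.4 = 1.2P and P* = 389.5.
From the demand curve, Q* = 135.9 - 0.2(389.5) = 58.
Demand choke price (Qd = 0): P = 135.9/0.2 = 679.5. Consumer surplus = ½ × (679.5 - 389.5) × 58 = 8410.

Consumer surplus = 8410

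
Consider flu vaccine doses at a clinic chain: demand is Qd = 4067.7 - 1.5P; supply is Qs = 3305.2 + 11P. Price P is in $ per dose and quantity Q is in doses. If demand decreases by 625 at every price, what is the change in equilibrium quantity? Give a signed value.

Set Qd = Qs: 4067.7 - 1.5P = 3305.2 + 11P, so 762.5 = 12.5P and P* = 61.
Plugging P* into demand: Q* = 4067.7 - 1.5(61) = 3976.2.
After the shift, demand is Qd = 3442.7 - 1.5P.
Re-solving, 12.5P = 137.5 gives P = 11 and Q = 3426.2.
ΔQ = 3426.2 - 3976.2 = -550.

ΔQ = -550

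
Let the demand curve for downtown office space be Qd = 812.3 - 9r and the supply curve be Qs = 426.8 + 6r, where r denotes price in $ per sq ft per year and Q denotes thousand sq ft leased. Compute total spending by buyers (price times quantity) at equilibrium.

At equilibrium Qd = Qs, so 812.3 - 9r = 426.8 + 6r; collecting terms, 385.5 = 15r and r* = 25.7.
Plugging r* into demand: Q* = 812.3 - 9(25.7) = 581.
Total spending by buyers = r* × Q* = 25.7 × 581 = 14931.7.

Total spending by buyers = 14931.7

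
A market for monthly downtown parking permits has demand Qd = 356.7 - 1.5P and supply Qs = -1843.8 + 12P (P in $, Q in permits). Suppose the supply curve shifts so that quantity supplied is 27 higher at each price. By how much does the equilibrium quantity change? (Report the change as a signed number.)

ΔQ = 3

Set Qd = Qs: 356.7 - 1.5P = -1843.8 + 12P, so 2200.5 = 13.5P and P* = 163.
Substitute back: Q* = 356.7 - 1.5(163) = 112.2.
After the shift, supply is Qs = -1816.8 + 12P.
New equilibrium: 2173.5 = 13.5P, so P = 161 and Q = 115.2.
ΔQ = 115.2 - 112.2 = 3.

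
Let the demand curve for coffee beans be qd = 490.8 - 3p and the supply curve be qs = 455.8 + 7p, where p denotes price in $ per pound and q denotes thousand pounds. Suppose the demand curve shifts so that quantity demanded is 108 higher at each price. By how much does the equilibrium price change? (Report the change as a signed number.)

Set qd = qs: 490.8 - 3p = 455.8 + 7p, so 35 = 10p and p* = 3.5.
Substitute back: q* = 490.8 - 3(3.5) = 480.3.
After the shift, demand is qd = 598.8 - 3p.
New equilibrium: 143 = 10p, so p = 14.3 and q = 555.9.
Δp = 14.3 - 3.5 = 10.8.

Δp = 10.8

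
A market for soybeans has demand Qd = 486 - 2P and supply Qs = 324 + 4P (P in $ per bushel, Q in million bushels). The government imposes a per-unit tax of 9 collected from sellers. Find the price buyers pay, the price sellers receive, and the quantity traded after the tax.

The tax drives a wedge P_b - P_s = 9. Substituting P_s = P_b - 9 into supply: Qs = 288 + 4P_b.
Set Qd = Qs: 486 - 2P_b = 288 + 4P_b, so 198 = 6P_b and P_b = 33.
So P_s = 24 and the quantity traded is Q = 486 - 2(33) = 420.

P_b = 33, P_s = 24, Q = 420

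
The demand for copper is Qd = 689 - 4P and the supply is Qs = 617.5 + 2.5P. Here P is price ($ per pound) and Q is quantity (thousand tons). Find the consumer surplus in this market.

The market clears where 689 - 4P = 617.5 + 2.5P. Rearranging, 6.5P = 71.5, hence P* = 11.
Substitute back: Q* = 689 - 4(11) = 645.
Demand choke price (Qd = 0): P = 689/4 = 172.25. Consumer surplus = ½ × (172.25 - 11) × 645 = 52003.125.

Consumer surplus = 52003.125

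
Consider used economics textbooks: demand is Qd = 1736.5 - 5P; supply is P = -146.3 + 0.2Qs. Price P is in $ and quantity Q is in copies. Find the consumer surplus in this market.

Consumer surplus = 152275.6

Rewriting in direct form: Qs = 731.5 + 5P.
At equilibrium Qd = Qs, so 1736.5 - 5P = 731.5 + 5P; collecting terms, 1005 = 10P and P* = 100.5.
Then Q* = 1736.5 - 5(100.5) = 1234.
Demand choke price (Qd = 0): P = 1736.5/5 = 347.3. Consumer surplus = ½ × (347.3 - 100.5) × 1234 = 152275.6.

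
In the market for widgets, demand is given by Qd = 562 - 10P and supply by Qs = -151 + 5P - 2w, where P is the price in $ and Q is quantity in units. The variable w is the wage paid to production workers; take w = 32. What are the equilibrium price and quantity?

With w = 32, supply is Qs = -215 + 5P.
The market clears where 562 - 10P = -215 + 5P. Rearranging, 15P = 777, hence P* = 51.8.
Then Q* = 562 - 10(51.8) = 44.

P* = 51.8, Q* = 44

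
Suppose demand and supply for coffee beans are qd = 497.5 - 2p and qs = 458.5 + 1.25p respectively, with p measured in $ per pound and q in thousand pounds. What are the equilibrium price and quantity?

p* = 12, q* = 473.5

The market clears where 497.5 - 2p = 458.5 + 1.25p. Rearranging, 3.25p = 39, hence p* = 12.
Then q* = 497.5 - 2(12) = 473.5.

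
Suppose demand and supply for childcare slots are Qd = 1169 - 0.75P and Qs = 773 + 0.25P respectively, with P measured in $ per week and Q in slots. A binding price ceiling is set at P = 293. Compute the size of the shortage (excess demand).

At P = 293: Qd = 949.25 and Qs = 846.25.
Shortage = Qd - Qs = 949.25 - 846.25 = 103.

Shortage = 103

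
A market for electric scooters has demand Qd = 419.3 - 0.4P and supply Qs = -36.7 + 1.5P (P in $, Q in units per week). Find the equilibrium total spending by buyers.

Total spending by buyers = 77592

At equilibrium Qd = Qs, so 419.3 - 0.4P = -36.7 + 1.5P; collecting terms, 456 = 1.9P and P* = 240.
Then Q* = 419.3 - 0.4(240) = 323.3.
Total spending by buyers = P* × Q* = 240 × 323.3 = 77592.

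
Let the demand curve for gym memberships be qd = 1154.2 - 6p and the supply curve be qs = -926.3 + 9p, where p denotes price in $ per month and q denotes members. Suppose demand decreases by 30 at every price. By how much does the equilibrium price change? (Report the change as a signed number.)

At equilibrium qd = qs, so 1154.2 - 6p = -926.3 + 9p; collecting terms, 2080.5 = 15p and p* = 138.7.
Substitute back: q* = 1154.2 - 6(138.7) = 322.
After the shift, demand is qd = 1124.2 - 6p.
Re-solving, 15p = 2050.5 gives p = 136.7 and q = 304.
Δp = 136.7 - 138.7 = -2.

Δp = -2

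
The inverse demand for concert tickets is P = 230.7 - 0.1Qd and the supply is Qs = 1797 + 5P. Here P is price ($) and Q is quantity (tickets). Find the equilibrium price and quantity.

Rewriting in direct form: Qd = 2307 - 10P.
At equilibrium Qd = Qs, so 2307 - 10P = 1797 + 5P; collecting terms, 510 = 15P and P* = 34.
Plugging P* into demand: Q* = 2307 - 10(34) = 1967.

P* = 34, Q* = 1967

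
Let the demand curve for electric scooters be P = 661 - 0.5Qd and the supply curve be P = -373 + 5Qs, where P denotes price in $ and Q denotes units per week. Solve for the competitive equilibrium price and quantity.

Inverting to quantity form: Qd = 1322 - 2P and Qs = 74.6 + 0.2P.
Equating demand and supply, 1322 - 2P = 74.6 + 0.2P gives 2.2P = 1247.4, so P* = 567.
From the demand curve, Q* = 1322 - 2(567) = 188.

P* = 567, Q* = 188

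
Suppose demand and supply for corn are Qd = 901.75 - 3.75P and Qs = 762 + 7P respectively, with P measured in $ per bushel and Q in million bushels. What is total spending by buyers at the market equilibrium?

Set Qd = Qs: 901.75 - 3.75P = 762 + 7P, so 139.75 = 10.75P and P* = 13.
Substitute back: Q* = 901.75 - 3.75(13) = 853.
Total spending by buyers = P* × Q* = 13 × 853 = 11089.

Total spending by buyers = 11089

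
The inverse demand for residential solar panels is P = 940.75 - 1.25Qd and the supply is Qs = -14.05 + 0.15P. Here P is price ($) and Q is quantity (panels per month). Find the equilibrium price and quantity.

In direct form, Qd = 752.6 - 0.8P.
Equating demand and supply, 752.6 - 0.8P = -14.05 + 0.15P gives 0.95P = 766.65, so P* = 807.
From the demand curve, Q* = 752.6 - 0.8(807) = 107.

P* = 807, Q* = 107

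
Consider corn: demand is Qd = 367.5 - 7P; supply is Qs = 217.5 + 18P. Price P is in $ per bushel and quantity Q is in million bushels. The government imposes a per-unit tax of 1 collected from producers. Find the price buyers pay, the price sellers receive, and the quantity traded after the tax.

With a tax of 1 on producers, they supply based on the net price P_s = P_b - 1, so Qs = 199.5 + 18P_b.
Market clearing requires 367.5 - 7P_b = 199.5 + 18P_b; hence 168 = 25P_b and P_b = 6.72.
So P_s = 5.72 and the quantity traded is Q = 367.5 - 7(6.72) = 320.46.

P_b = 6.72, P_s = 5.72, Q = 320.46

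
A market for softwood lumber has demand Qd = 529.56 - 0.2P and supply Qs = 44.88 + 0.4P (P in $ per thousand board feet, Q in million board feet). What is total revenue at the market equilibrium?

Total revenue = 297270.4

Set Qd = Qs: 529.56 - 0.2P = 44.88 + 0.4P, so 484.68 = 0.6P and P* = 807.8.
Then Q* = 529.56 - 0.2(807.8) = 368.
Total revenue = P* × Q* = 807.8 × 368 = 297270.4.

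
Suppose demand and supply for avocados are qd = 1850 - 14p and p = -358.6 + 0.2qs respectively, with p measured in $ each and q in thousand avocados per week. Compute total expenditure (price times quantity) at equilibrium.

Total expenditure = 5424

Rewriting in direct form: qs = 1793 + 5p.
Set qd = qs: 1850 - 14p = 1793 + 5p, so 57 = 19p and p* = 3.
From the demand curve, q* = 1850 - 14(3) = 1808.
Total expenditure = p* × q* = 3 × 1808 = 5424.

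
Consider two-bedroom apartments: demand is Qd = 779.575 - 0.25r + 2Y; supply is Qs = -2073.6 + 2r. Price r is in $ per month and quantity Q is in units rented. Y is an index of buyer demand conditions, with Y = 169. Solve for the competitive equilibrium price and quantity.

With Y = 169, demand is Qd = 1117.575 - 0.25r.
Set Qd = Qs: 1117.575 - 0.25r = -2073.6 + 2r, so 3191.175 = 2.25r and r* = 1418.3.
From the demand curve, Q* = 1117.575 - 0.25(1418.3) = 763.

r* = 1418.3, Q* = 763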